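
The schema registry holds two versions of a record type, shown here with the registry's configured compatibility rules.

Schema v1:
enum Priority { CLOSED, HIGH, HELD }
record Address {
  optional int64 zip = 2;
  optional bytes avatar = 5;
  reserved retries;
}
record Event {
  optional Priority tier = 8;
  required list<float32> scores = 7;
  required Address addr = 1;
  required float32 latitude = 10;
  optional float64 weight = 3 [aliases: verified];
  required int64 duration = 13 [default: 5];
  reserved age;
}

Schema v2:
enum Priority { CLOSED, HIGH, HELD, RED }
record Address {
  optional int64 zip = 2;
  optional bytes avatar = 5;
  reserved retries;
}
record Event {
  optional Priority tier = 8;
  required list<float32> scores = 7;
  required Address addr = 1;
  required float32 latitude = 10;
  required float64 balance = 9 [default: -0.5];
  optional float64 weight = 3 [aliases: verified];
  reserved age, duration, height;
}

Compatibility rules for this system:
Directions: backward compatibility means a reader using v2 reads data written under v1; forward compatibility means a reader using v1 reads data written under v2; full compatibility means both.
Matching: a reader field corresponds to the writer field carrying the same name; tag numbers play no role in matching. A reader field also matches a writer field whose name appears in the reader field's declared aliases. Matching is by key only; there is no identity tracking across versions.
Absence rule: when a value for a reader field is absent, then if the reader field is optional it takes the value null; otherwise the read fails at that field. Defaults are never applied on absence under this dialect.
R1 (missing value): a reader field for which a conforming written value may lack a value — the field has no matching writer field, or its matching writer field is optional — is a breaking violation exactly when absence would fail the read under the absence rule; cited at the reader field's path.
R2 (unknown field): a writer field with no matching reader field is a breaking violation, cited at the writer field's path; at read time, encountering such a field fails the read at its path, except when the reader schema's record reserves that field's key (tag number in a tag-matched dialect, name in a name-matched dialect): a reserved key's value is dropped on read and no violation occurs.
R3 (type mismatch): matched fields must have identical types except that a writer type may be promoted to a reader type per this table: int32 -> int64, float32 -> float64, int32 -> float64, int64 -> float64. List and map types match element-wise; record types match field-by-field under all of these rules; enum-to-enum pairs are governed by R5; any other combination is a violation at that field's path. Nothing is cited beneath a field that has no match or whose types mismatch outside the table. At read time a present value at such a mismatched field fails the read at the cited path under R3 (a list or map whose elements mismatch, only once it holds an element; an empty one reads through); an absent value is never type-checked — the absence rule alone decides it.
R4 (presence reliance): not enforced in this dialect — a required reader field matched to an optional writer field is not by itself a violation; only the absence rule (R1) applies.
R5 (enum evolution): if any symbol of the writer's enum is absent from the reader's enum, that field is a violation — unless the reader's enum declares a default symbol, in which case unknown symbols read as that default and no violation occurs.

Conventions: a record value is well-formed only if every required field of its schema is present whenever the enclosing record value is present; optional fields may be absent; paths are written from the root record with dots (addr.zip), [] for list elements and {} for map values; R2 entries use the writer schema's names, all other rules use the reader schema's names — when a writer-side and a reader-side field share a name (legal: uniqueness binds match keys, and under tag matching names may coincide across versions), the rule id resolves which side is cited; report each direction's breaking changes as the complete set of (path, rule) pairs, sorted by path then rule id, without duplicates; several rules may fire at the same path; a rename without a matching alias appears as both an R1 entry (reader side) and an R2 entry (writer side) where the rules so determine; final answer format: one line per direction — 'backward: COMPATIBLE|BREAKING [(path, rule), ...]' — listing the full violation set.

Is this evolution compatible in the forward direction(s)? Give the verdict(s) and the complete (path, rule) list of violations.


each type pair in Event: writer, then reader
forward on Event — v1 reading data written by v2:
  tier <- tier (Priority -> Priority, writer optional)
  scores <- scores (list<float32> -> list<float32>, writer required)
  addr <- addr (Address -> Address, writer required)
  latitude <- latitude (float32 -> float32, writer required)
  weight <- weight (float64 -> float64, writer optional)
  duration has no writer counterpart
  writer balance: unknown to reader
  addr.zip <- addr.zip (int64 -> int64, writer optional)
  addr.avatar <- addr.avatar (bytes -> bytes, writer optional)
  R2 fires at balance
  R1 fires at duration
  R5 fires at tier
  => 3 violation(s): forward is BREAKING for Event

forward: BREAKING [(balance, R2), (duration, R1), (tier, R5)]


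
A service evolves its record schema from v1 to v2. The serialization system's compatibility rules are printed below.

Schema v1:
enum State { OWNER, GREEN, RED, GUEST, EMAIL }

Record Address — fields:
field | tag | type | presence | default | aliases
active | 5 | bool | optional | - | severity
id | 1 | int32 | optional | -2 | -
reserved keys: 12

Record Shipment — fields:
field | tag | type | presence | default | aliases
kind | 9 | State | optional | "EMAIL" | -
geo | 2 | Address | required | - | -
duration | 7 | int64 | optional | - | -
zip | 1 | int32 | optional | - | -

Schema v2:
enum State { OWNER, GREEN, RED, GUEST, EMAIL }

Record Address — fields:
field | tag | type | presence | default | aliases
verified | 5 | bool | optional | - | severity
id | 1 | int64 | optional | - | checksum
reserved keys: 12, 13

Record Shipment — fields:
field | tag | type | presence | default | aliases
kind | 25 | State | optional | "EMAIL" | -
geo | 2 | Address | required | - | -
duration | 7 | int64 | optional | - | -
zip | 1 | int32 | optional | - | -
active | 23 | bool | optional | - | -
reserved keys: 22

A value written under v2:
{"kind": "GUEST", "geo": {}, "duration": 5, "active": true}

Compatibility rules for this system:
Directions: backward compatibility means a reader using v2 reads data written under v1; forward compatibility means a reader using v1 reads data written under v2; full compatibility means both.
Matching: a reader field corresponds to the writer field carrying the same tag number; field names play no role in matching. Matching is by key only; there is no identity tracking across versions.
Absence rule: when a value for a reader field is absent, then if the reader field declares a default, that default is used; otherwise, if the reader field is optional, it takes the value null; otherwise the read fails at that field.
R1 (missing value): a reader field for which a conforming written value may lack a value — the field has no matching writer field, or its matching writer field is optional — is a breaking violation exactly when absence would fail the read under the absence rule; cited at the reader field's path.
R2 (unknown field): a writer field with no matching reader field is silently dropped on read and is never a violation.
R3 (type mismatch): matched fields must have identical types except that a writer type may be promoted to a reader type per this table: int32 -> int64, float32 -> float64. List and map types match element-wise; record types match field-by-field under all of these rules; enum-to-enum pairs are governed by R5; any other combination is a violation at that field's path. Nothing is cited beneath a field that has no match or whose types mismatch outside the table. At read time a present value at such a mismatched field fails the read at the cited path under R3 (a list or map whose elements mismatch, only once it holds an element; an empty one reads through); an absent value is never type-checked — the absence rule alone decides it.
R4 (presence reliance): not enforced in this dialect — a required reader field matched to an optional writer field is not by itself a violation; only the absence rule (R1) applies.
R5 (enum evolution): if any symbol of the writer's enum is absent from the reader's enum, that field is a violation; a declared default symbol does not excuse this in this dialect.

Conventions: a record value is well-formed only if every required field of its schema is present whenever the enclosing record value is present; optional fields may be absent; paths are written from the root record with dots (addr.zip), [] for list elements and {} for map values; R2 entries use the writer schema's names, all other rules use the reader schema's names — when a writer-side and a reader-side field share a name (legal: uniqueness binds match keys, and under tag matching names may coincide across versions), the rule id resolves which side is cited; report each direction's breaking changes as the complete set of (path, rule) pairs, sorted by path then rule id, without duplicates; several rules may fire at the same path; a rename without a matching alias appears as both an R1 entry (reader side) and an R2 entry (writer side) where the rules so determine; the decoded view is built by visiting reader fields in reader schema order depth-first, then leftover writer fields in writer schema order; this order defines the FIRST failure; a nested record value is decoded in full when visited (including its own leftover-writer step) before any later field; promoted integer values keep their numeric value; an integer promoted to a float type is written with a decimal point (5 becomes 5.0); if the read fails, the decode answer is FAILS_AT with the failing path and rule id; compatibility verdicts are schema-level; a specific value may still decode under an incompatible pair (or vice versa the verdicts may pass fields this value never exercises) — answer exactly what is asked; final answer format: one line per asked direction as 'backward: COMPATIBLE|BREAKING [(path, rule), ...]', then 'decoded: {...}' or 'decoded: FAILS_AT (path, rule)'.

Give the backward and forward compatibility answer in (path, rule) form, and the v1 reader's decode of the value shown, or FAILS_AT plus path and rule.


backward: COMPATIBLE []; forward: BREAKING [(geo.id, R3)]; decoded: {"kind": "EMAIL", "geo": {"active": null, "id": -2}, "duration": 5, "zip": null}

the writer's type comes first in each Shipment pair
backward pass over Shipment, reader schema v2, writer schema v1:
  kind: no writer match
  Address -> Address, writer required: geo aligns to geo
  int64 -> int64, writer optional: duration aligns to duration
  int32 -> int32, writer optional: zip aligns to zip
  active: no writer match
  leftover writer field: kind
  bool -> bool, writer optional: geo.verified aligns to geo.active
  int32 -> int64, writer optional: geo.id aligns to geo.id
  => backward verdict for Shipment: COMPATIBLE, no violations
forward pass over Shipment, reader schema v1, writer schema v2:
  kind: no writer match
  Address -> Address, writer required: geo aligns to geo
  int64 -> int64, writer optional: duration aligns to duration
  int32 -> int32, writer optional: zip aligns to zip
  leftover writer field: kind
  leftover writer field: active
  bool -> bool, writer optional: geo.active aligns to geo.verified
  int64 -> int32, writer optional: geo.id aligns to geo.id
  violation R3 at geo.id
  => forward: BREAKING (1)
decode walk for Shipment under reader schema v1:
  kind := "EMAIL" (no value, default fills)
  geo.active := null (not supplied -> null)
  geo.id := -2 (no value, default fills)
  duration := 5
  zip := null (not supplied -> null)
  writer kind: unmatched, discarded
  writer active: unmatched, discarded
  => decoded: {"kind": "EMAIL", "geo": {"active": null, "id": -2}, "duration": 5, "zip": null}


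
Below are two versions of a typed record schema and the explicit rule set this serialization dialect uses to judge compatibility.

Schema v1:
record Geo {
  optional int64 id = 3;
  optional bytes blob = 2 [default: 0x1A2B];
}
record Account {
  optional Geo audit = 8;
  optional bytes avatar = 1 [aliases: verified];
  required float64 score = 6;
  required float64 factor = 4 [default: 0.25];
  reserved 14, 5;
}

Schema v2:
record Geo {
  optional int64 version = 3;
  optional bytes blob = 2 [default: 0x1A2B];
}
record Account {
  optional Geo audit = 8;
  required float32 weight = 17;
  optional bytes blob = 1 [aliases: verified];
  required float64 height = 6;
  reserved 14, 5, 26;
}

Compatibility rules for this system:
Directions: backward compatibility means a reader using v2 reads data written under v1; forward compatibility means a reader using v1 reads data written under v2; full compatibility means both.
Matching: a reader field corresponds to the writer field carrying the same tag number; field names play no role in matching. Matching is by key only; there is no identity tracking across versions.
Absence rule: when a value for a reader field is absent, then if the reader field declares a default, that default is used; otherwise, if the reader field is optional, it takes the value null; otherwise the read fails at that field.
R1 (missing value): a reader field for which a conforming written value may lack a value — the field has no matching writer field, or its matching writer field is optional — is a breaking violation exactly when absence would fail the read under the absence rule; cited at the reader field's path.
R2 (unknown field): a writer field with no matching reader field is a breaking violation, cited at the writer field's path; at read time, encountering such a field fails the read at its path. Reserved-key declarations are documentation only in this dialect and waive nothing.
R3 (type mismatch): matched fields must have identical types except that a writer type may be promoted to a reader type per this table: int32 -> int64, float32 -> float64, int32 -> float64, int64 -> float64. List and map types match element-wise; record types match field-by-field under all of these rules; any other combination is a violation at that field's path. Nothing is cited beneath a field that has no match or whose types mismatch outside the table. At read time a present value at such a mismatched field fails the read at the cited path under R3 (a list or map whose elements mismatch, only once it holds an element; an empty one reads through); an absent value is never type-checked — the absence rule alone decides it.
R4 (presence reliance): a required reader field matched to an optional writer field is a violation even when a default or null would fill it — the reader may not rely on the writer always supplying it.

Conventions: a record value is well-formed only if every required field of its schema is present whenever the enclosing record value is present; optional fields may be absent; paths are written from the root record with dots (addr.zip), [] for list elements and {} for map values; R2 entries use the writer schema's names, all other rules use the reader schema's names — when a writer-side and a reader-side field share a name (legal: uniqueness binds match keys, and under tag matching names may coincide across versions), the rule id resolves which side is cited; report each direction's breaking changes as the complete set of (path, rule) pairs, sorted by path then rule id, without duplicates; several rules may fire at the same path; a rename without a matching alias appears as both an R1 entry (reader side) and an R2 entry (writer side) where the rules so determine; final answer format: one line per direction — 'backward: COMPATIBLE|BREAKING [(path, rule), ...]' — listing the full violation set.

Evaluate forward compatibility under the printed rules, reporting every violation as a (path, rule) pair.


the writer's type comes first in each Account pair
forward for Account (reader v1, writer v2):
  writer optional, Geo -> Geo: reader audit maps from writer audit
  writer optional, bytes -> bytes: reader avatar maps from writer blob
  writer required, float64 -> float64: reader score maps from writer height
  no writer field matches reader factor
  leftover writer field: weight
  writer optional, int64 -> int64: reader audit.id maps from writer audit.version
  writer optional, bytes -> bytes: reader audit.blob maps from writer audit.blob
  R2 fires at weight
  => forward: BREAKING (1)
the rest of the Account diff is inert for this question:
  renamed field avatar to blob in record Account -> triggers nothing under Account's printed rules — same verdict
  renamed field id to version in record Geo -> triggers nothing under Account's printed rules — same verdict
  removed field factor from record Account -> its effect on Account is confined to the backward direction, not asked
  renamed field score to height in record Account -> triggers nothing under Account's printed rules — same verdict

forward: BREAKING [(weight, R2)]


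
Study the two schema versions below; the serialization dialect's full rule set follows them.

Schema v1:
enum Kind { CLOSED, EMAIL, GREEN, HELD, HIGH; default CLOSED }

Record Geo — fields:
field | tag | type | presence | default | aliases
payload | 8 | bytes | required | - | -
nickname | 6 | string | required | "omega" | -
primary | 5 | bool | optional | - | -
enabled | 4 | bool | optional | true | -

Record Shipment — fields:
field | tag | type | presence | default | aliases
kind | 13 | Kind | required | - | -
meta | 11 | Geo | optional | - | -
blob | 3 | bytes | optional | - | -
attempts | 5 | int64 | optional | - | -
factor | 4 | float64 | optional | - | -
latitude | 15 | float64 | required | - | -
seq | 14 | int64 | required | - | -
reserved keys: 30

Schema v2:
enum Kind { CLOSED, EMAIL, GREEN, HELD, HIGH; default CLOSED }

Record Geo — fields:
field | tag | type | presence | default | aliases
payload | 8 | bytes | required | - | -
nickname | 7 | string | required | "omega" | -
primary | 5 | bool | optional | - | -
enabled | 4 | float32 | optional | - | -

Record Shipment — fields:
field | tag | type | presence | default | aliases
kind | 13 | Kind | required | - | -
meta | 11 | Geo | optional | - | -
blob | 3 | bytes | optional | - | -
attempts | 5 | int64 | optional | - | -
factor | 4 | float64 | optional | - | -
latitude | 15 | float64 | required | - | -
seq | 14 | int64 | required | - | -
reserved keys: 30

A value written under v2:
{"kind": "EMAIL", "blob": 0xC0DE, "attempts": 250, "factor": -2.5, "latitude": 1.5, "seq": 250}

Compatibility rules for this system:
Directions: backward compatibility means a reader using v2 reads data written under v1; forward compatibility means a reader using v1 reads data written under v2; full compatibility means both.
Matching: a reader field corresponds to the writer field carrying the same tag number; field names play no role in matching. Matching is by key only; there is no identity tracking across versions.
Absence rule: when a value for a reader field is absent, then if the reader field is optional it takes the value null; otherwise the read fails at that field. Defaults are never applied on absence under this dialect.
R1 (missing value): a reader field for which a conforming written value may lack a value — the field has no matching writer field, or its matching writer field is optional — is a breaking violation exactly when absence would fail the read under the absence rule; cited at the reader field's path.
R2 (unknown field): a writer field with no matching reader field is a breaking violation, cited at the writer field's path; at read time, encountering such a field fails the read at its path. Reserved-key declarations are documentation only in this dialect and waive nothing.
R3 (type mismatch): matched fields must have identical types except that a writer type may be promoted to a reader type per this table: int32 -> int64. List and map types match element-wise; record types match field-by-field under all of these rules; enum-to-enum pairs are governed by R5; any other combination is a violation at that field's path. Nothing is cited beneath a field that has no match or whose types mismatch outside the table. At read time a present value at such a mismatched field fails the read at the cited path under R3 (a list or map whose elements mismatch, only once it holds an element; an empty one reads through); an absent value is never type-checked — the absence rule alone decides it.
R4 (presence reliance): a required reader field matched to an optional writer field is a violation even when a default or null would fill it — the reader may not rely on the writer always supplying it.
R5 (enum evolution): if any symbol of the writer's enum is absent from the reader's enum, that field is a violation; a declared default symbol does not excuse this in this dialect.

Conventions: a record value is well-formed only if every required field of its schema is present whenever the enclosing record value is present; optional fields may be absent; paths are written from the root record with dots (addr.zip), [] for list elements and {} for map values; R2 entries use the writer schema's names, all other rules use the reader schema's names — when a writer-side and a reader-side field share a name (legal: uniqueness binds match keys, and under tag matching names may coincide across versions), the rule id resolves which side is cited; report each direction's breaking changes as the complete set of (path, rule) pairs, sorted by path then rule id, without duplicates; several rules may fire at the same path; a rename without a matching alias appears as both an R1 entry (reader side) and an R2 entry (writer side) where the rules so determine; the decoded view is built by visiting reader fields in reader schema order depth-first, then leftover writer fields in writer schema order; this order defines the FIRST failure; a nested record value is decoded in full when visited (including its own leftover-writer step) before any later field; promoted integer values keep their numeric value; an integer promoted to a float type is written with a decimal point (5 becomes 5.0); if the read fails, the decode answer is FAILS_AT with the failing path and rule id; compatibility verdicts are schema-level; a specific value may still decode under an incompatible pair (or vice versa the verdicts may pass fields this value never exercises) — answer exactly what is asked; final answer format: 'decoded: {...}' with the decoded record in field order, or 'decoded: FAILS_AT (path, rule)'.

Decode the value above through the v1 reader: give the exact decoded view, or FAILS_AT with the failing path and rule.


in Shipment below, arrows point writer -> reader
migrating the Shipment value to v1:
  kind := "EMAIL"
  meta := null (not supplied -> null)
  blob := 0xC0DE
  attempts := 250
  factor := -2.5
  latitude := 1.5
  seq := 250
  => decoded: {"kind": "EMAIL", "meta": null, "blob": 0xC0DE, "attempts": 250, "factor": -2.5, "latitude": 1.5, "seq": 250}
checking off the Shipment differences that do not matter here:
  field nickname in record Geo: tag 6 changed to 7 -> affects the rule determinations only; this particular Shipment value decodes identically
  field enabled in record Geo: type bool changed to float32 (its default is dropped) -> affects the rule determinations only; this particular Shipment value decodes identically

decoded: {"kind": "EMAIL", "meta": null, "blob": 0xC0DE, "attempts": 250, "factor": -2.5, "latitude": 1.5, "seq": 250}


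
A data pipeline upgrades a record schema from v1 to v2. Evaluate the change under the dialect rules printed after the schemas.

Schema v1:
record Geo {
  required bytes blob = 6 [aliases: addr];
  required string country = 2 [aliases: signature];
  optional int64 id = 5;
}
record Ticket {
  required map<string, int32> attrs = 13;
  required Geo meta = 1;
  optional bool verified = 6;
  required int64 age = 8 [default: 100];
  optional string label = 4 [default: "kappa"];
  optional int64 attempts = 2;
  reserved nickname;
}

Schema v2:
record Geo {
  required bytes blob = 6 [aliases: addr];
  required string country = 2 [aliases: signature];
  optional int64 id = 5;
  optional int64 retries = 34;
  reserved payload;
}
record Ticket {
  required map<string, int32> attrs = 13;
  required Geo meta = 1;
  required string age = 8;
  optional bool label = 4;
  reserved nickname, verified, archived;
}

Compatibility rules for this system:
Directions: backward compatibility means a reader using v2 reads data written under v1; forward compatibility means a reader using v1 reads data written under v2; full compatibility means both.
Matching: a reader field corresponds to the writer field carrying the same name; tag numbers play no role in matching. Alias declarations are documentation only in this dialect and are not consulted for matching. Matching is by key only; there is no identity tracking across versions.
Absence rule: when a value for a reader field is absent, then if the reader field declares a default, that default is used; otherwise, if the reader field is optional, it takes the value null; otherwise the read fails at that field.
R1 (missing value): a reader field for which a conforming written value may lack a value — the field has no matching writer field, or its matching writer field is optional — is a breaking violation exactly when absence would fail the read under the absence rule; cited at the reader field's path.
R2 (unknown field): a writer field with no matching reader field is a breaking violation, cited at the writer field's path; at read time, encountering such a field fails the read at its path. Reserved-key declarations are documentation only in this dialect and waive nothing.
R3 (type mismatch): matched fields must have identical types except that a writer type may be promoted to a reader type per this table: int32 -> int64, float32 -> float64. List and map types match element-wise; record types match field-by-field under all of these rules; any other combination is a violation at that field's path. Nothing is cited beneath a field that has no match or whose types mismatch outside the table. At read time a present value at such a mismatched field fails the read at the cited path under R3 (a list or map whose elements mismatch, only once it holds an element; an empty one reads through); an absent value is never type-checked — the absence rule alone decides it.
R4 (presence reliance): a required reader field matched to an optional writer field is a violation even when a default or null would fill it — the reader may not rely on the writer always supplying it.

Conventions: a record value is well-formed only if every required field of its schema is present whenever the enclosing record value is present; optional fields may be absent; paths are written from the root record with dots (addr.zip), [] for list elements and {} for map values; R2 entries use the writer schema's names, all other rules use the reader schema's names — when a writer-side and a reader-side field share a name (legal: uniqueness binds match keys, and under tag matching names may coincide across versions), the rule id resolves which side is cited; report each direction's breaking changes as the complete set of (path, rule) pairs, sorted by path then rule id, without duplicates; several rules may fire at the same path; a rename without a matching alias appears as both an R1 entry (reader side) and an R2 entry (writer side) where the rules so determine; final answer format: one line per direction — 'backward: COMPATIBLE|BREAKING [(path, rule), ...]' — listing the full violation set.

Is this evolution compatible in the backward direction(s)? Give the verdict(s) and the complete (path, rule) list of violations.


backward: BREAKING [(age, R3), (attempts, R2), (label, R3), (verified, R2)]

arrows below run writer -> reader for Ticket
backward on Ticket — v2 reading data written by v1:
  attrs: map<string, int32> -> map<string, int32>, writer required; from attrs
  meta: Geo -> Geo, writer required; from meta
  age: int64 -> string, writer required; from age
  label: string -> bool, writer optional; from label
  writer field verified has no reader counterpart
  writer field attempts has no reader counterpart
  meta.blob: bytes -> bytes, writer required; from meta.blob
  meta.country: string -> string, writer required; from meta.country
  meta.id: int64 -> int64, writer optional; from meta.id
  meta.retries: no writer match
  breaking: (age, R3)
  breaking: (attempts, R2)
  breaking: (label, R3)
  breaking: (verified, R2)
  => 4 violation(s): backward is BREAKING for Ticket
the other Ticket changes do not affect what is asked:
  added field retries to record Geo: optional int64, tag 34 (in v2 it sits last) -> matters only for Ticket's forward compatibility — outside the asked direction


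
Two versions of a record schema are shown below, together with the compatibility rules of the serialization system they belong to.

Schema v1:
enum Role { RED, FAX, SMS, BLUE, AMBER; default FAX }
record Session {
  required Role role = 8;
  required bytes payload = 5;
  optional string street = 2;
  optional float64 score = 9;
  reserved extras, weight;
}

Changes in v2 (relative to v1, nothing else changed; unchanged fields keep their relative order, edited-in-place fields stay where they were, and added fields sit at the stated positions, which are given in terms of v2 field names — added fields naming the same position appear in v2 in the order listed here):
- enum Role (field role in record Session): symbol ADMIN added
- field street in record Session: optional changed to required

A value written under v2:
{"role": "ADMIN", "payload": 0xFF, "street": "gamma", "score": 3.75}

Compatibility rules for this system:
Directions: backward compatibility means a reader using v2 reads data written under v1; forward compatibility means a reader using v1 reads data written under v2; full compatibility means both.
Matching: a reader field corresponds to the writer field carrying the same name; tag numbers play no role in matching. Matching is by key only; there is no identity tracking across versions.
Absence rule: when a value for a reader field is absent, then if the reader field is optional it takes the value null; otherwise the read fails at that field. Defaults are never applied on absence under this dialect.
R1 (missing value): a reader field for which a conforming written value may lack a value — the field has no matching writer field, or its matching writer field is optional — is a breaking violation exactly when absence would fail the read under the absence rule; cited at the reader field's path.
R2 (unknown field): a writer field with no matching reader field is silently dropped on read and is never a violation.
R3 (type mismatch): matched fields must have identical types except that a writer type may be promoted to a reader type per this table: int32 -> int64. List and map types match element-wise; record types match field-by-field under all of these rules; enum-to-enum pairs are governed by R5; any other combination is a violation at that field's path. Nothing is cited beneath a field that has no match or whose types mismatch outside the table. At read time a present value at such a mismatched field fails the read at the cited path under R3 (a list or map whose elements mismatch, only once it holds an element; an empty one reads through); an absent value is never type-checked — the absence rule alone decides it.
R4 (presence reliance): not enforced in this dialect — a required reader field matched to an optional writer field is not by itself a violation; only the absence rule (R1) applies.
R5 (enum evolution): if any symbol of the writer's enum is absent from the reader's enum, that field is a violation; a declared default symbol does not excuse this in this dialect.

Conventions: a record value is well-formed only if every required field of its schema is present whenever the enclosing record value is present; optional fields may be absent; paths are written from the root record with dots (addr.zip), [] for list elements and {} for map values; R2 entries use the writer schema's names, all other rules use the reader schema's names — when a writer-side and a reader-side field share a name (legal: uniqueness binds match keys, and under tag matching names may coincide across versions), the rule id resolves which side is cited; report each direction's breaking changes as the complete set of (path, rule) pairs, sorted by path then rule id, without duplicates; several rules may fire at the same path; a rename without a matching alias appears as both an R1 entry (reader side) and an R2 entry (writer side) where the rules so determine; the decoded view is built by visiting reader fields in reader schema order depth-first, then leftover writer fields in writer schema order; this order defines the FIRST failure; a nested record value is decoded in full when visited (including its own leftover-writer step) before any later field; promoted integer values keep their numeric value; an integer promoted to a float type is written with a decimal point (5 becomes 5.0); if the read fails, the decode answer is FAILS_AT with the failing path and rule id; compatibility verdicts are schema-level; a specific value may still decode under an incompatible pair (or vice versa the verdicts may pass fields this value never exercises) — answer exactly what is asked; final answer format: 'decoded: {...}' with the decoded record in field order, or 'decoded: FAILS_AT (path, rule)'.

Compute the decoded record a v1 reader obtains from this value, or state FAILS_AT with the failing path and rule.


each type pair in Session: writer, then reader
migrating the Session value to v1:
  read fails at role under R5
  => FAILS_AT (role, R5)
the rest of the Session diff is inert for this question:
  field street in record Session: optional changed to required -> changes Session's schema-level verdicts only — the decode of this value is the same

decoded: FAILS_AT (role, R5)


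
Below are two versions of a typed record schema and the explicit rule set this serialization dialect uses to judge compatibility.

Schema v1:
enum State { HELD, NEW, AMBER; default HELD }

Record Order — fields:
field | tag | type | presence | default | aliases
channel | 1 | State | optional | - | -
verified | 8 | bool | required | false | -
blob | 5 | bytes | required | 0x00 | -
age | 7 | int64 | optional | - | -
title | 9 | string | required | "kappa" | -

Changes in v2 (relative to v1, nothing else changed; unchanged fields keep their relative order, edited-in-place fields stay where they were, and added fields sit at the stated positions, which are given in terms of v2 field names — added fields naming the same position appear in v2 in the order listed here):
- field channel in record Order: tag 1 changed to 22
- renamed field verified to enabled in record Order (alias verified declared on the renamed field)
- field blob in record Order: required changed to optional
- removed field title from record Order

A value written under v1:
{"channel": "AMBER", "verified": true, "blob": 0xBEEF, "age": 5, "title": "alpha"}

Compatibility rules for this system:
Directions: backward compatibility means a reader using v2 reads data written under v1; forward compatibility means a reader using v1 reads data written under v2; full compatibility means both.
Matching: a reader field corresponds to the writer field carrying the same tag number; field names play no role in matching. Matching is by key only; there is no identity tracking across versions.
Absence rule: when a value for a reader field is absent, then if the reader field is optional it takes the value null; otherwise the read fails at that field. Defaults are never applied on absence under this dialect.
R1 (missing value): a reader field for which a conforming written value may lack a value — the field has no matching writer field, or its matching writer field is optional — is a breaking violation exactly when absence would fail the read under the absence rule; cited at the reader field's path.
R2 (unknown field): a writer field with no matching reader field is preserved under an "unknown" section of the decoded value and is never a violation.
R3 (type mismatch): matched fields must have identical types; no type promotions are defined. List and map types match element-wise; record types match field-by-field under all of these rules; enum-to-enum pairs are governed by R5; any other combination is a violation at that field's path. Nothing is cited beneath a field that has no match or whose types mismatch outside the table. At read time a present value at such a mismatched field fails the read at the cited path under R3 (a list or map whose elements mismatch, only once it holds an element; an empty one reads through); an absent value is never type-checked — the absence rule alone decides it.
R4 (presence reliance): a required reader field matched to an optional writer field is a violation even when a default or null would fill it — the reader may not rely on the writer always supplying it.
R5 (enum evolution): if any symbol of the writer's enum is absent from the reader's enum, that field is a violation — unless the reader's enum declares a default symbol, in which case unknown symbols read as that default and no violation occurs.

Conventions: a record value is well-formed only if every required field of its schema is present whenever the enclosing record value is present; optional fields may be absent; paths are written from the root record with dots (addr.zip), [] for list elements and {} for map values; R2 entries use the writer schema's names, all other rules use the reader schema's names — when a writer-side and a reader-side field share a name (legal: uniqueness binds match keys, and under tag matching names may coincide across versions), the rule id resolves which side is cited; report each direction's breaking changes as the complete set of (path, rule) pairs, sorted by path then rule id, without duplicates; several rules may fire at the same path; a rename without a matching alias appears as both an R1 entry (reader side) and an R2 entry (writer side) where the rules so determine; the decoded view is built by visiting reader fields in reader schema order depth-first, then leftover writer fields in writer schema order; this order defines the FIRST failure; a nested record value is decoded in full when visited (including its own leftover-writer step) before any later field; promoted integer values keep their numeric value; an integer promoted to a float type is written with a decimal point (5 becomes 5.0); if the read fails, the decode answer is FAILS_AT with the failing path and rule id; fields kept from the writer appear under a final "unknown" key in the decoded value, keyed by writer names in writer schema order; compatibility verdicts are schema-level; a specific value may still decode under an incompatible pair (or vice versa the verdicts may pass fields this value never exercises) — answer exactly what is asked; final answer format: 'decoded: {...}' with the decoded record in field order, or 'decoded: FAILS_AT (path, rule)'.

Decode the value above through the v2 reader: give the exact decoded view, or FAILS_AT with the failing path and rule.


decoded: {"channel": null, "enabled": true, "blob": 0xBEEF, "age": 5, "unknown": {"channel": "AMBER", "title": "alpha"}}

arrows below run writer -> reader for Order
decode (reader v2):
  channel := null (not supplied -> null)
  enabled := true (from writer verified)
  blob := 0xBEEF
  age := 5
  writer channel: kept under "unknown"
  writer title: kept under "unknown"
  => decoded: {"channel": null, "enabled": true, "blob": 0xBEEF, "age": 5, "unknown": {"channel": "AMBER", "title": "alpha"}}
the rest of the Order diff is inert for this question:
  field blob in record Order: required changed to optional -> affects the rule determinations only; this particular Order value decodes identically


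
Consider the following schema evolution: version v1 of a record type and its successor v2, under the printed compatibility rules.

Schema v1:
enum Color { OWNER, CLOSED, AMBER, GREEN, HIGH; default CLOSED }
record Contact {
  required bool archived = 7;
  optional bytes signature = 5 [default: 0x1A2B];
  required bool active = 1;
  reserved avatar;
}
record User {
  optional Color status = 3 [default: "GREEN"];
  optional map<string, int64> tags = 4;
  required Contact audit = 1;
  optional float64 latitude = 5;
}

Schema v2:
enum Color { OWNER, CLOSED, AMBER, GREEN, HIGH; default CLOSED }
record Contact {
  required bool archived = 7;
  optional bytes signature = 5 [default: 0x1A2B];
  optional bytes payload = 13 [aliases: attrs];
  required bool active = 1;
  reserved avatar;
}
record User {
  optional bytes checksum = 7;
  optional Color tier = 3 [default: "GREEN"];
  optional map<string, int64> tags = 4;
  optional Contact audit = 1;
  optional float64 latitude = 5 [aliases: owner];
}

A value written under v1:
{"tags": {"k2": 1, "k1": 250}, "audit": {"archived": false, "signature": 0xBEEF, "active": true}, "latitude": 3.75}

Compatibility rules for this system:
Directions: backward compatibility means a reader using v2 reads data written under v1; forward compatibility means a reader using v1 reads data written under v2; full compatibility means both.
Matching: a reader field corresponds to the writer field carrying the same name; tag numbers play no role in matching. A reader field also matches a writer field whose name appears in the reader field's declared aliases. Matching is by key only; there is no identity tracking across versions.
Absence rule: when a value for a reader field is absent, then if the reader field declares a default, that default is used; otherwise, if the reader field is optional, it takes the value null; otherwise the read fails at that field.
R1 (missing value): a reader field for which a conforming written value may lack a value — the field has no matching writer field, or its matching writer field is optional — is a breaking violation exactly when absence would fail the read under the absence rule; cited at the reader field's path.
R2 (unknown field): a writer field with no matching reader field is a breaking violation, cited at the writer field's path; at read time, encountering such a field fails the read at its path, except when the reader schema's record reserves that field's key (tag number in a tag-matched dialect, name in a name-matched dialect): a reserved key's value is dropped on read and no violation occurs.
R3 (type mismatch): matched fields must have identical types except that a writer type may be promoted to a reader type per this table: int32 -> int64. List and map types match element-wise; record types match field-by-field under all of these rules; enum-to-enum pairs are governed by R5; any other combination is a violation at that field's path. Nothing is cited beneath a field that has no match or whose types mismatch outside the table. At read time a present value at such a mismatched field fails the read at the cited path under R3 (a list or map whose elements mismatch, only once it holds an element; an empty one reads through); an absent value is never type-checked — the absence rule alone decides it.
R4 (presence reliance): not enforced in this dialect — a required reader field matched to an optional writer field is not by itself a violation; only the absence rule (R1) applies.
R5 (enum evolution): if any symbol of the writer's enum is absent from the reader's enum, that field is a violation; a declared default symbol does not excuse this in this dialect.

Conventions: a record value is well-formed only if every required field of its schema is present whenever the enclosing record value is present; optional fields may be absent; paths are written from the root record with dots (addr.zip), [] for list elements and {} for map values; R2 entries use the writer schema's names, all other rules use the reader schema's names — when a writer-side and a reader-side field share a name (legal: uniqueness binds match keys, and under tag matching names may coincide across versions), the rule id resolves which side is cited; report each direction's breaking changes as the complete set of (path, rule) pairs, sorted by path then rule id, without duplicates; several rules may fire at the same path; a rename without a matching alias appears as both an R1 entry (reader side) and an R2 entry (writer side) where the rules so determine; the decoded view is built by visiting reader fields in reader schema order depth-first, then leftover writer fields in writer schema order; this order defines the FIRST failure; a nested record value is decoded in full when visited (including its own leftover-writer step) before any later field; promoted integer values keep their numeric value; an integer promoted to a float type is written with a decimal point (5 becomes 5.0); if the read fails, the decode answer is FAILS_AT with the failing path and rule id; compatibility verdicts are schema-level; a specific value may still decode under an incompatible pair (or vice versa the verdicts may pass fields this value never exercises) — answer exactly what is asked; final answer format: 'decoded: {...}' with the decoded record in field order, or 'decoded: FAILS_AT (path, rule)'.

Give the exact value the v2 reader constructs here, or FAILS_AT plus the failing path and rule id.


the writer's type comes first in each User pair
migrating the User value to v2:
  checksum := null (absent, optional -> null)
  tier := "GREEN" (absent -> default)
  tags := {"k2": 1, "k1": 250}
  audit.archived := false
  audit.signature := 0xBEEF
  audit.payload := null (absent, optional -> null)
  audit.active := true
  latitude := 3.75
  => decoded: {"checksum": null, "tier": "GREEN", "tags": {"k2": 1, "k1": 250}, "audit": {"archived": false, "signature": 0xBEEF, "payload": null, "active": true}, "latitude": 3.75}
diffs on User not affecting the asked answer:
  field audit in record User: required changed to optional -> matters for User compatibility verdicts, not for this value's decode

decoded: {"checksum": null, "tier": "GREEN", "tags": {"k2": 1, "k1": 250}, "audit": {"archived": false, "signature": 0xBEEF, "payload": null, "active": true}, "latitude": 3.75}
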